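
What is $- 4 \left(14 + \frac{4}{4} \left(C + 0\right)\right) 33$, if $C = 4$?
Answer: $-2376$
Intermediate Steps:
$- 4 \left(14 + \frac{4}{4} \left(C + 0\right)\right) 33 = - 4 \left(14 + \frac{4}{4} \left(4 + 0\right)\right) 33 = - 4 \left(14 + 4 \cdot \frac{1}{4} \cdot 4\right) 33 = - 4 \left(14 + 1 \cdot 4\right) 33 = - 4 \left(14 + 4\right) 33 = \left(-4\right) 18 \cdot 33 = \left(-72\right) 33 = -2376$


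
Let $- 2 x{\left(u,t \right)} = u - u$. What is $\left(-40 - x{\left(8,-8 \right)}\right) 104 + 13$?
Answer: $-4147$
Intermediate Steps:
$x{\left(u,t \right)} = 0$ ($x{\left(u,t \right)} = - \frac{u - u}{2} = \left(- \frac{1}{2}\right) 0 = 0$)
$\left(-40 - x{\left(8,-8 \right)}\right) 104 + 13 = \left(-40 - 0\right) 104 + 13 = \left(-40 + 0\right) 104 + 13 = \left(-40\right) 104 + 13 = -4160 + 13 = -4147$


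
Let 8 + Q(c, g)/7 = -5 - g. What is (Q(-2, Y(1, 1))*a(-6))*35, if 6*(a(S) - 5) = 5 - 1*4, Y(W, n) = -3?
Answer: -37975/3 ≈ -12658.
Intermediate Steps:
Q(c, g) = -91 - 7*g (Q(c, g) = -56 + 7*(-5 - g) = -56 + (-35 - 7*g) = -91 - 7*g)
a(S) = 31/6 (a(S) = 5 + (5 - 1*4)/6 = 5 + (5 - 4)/6 = 5 + (⅙)*1 = 5 + ⅙ = 31/6)
(Q(-2, Y(1, 1))*a(-6))*35 = ((-91 - 7*(-3))*(31/6))*35 = ((-91 + 21)*(31/6))*35 = -70*31/6*35 = -1085/3*35 = -37975/3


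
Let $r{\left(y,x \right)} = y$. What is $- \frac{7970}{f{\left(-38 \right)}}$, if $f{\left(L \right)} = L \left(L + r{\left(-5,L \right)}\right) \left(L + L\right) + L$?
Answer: $\frac{3985}{62111} \approx 0.064159$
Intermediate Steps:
$f{\left(L \right)} = L + 2 L^{2} \left(-5 + L\right)$ ($f{\left(L \right)} = L \left(L - 5\right) \left(L + L\right) + L = L \left(-5 + L\right) 2 L + L = L 2 L \left(-5 + L\right) + L = 2 L^{2} \left(-5 + L\right) + L = L + 2 L^{2} \left(-5 + L\right)$)
$- \frac{7970}{f{\left(-38 \right)}} = - \frac{7970}{\left(-38\right) \left(1 - -380 + 2 \left(-38\right)^{2}\right)} = - \frac{7970}{\left(-38\right) \left(1 + 380 + 2 \cdot 1444\right)} = - \frac{7970}{\left(-38\right) \left(1 + 380 + 2888\right)} = - \frac{7970}{\left(-38\right) 3269} = - \frac{7970}{-124222} = \left(-7970\right) \left(- \frac{1}{124222}\right) = \frac{3985}{62111}$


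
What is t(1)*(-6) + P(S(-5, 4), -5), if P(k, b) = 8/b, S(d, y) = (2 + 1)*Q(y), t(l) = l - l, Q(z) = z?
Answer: -8/5 ≈ -1.6000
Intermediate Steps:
t(l) = 0
S(d, y) = 3*y (S(d, y) = (2 + 1)*y = 3*y)
t(1)*(-6) + P(S(-5, 4), -5) = 0*(-6) + 8/(-5) = 0 + 8*(-⅕) = 0 - 8/5 = -8/5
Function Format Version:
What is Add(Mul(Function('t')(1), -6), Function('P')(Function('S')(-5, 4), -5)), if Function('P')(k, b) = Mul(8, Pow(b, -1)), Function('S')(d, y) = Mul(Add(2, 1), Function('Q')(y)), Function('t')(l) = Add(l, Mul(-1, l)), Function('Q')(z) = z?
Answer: Rational(-8, 5) ≈ -1.6000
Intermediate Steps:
Function('t')(l) = 0
Function('S')(d, y) = Mul(3, y) (Function('S')(d, y) = Mul(Add(2, 1), y) = Mul(3, y))
Add(Mul(Function('t')(1), -6), Function('P')(Function('S')(-5, 4), -5)) = Add(Mul(0, -6), Mul(8, Pow(-5, -1))) = Add(0, Mul(8, Rational(-1, 5))) = Add(0, Rational(-8, 5)) = Rational(-8, 5)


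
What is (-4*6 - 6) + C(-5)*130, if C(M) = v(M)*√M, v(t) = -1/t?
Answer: -30 + 26*I*√5 ≈ -30.0 + 58.138*I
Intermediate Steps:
C(M) = -1/√M (C(M) = (-1/M)*√M = -1/√M)
(-4*6 - 6) + C(-5)*130 = (-4*6 - 6) - 1/√(-5)*130 = (-24 - 6) - (-1)*I*√5/5*130 = -30 + (I*√5/5)*130 = -30 + 26*I*√5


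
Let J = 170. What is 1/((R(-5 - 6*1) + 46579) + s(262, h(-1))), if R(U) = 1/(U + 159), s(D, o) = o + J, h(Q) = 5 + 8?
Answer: 148/6920777 ≈ 2.1385e-5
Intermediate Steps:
h(Q) = 13
s(D, o) = 170 + o (s(D, o) = o + 170 = 170 + o)
R(U) = 1/(159 + U)
1/((R(-5 - 6*1) + 46579) + s(262, h(-1))) = 1/((1/(159 + (-5 - 6*1)) + 46579) + (170 + 13)) = 1/((1/(159 + (-5 - 6)) + 46579) + 183) = 1/((1/(159 - 11) + 46579) + 183) = 1/((1/148 + 46579) + 183) = 1/(6893693/148 + 183) = 1/(6920777/148) = 148/6920777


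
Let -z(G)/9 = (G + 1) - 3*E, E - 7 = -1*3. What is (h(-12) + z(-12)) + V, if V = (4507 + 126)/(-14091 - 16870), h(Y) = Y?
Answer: 6032762/30961 ≈ 194.85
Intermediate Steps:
E = 4 (E = 7 - 1*3 = 7 - 3 = 4)
V = -4633/30961 (V = 4633/(-30961) = 4633*(-1/30961) = -4633/30961 ≈ -0.14964)
z(G) = 99 - 9*G (z(G) = -9*((G + 1) - 3*4) = -9*((1 + G) - 12) = -9*(-11 + G) = 99 - 9*G)
(h(-12) + z(-12)) + V = (-12 + (99 - 9*(-12))) - 4633/30961 = (-12 + (99 + 108)) - 4633/30961 = (-12 + 207) - 4633/30961 = 195 - 4633/30961 = 6032762/30961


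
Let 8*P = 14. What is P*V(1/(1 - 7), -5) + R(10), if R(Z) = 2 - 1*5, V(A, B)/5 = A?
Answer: -107/24 ≈ -4.4583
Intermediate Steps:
V(A, B) = 5*A
P = 7/4 (P = (⅛)*14 = 7/4 ≈ 1.7500)
R(Z) = -3 (R(Z) = 2 - 5 = -3)
P*V(1/(1 - 7), -5) + R(10) = 7*(5/(1 - 7))/4 - 3 = 7*(5/(-6))/4 - 3 = 7*(5*(-⅙))/4 - 3 = (7/4)*(-⅚) - 3 = -35/24 - 3 = -107/24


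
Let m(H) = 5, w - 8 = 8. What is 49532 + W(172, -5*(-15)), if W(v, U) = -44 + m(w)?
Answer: 49493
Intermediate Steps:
w = 16 (w = 8 + 8 = 16)
W(v, U) = -39 (W(v, U) = -44 + 5 = -39)
49532 + W(172, -5*(-15)) = 49532 - 39 = 49493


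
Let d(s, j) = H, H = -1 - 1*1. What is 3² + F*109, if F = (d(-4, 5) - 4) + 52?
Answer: 5023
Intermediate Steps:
H = -2 (H = -1 - 1 = -2)
d(s, j) = -2
F = 46 (F = (-2 - 4) + 52 = -6 + 52 = 46)
3² + F*109 = 3² + 46*109 = 9 + 5014 = 5023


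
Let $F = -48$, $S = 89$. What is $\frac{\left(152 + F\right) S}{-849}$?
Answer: $- \frac{9256}{849} \approx -10.902$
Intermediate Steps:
$\frac{\left(152 + F\right) S}{-849} = \frac{\left(152 - 48\right) 89}{-849} = 104 \cdot 89 \left(- \frac{1}{849}\right) = 9256 \left(- \frac{1}{849}\right) = - \frac{9256}{849}$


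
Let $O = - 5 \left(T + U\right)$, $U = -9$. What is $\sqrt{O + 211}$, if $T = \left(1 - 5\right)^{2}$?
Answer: $4 \sqrt{11} \approx 13.266$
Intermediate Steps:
$T = 16$ ($T = \left(-4\right)^{2} = 16$)
$O = -35$ ($O = - 5 \left(16 - 9\right) = \left(-5\right) 7 = -35$)
$\sqrt{O + 211} = \sqrt{-35 + 211} = \sqrt{176} = 4 \sqrt{11}$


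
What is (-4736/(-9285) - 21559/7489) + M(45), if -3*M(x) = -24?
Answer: 391575509/69535365 ≈ 5.6313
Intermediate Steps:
M(x) = 8 (M(x) = -1/3*(-24) = 8)
(-4736/(-9285) - 21559/7489) + M(45) = (-4736/(-9285) - 21559/7489) + 8 = (-4736*(-1/9285) - 21559*1/7489) + 8 = (4736/9285 - 21559/7489) + 8 = -164707411/69535365 + 8 = 391575509/69535365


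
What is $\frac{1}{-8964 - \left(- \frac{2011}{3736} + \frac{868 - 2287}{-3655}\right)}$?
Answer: $- \frac{317560}{2846560193} \approx -0.00011156$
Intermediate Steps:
$\frac{1}{-8964 - \left(- \frac{2011}{3736} + \frac{868 - 2287}{-3655}\right)} = \frac{1}{-8964 - \left(\left(-2011\right) \frac{1}{3736} - - \frac{33}{85}\right)} = \frac{1}{-8964 - \left(- \frac{2011}{3736} + \frac{33}{85}\right)} = \frac{1}{-8964 - - \frac{47647}{317560}} = \frac{1}{-8964 + \frac{47647}{317560}} = \frac{1}{- \frac{2846560193}{317560}} = - \frac{317560}{2846560193}$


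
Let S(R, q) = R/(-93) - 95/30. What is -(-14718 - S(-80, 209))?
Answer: 912373/62 ≈ 14716.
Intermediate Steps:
S(R, q) = -19/6 - R/93 (S(R, q) = R*(-1/93) - 95*1/30 = -R/93 - 19/6 = -19/6 - R/93)
-(-14718 - S(-80, 209)) = -(-14718 - (-19/6 - 1/93*(-80))) = -(-14718 - (-19/6 + 80/93)) = -(-14718 - 1*(-143/62)) = -(-14718 + 143/62) = -1*(-912373/62) = 912373/62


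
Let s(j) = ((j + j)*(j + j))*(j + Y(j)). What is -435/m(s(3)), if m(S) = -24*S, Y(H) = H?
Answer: 145/1728 ≈ 0.083912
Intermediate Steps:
s(j) = 8*j³ (s(j) = ((j + j)*(j + j))*(j + j) = ((2*j)*(2*j))*(2*j) = (4*j²)*(2*j) = 8*j³)
-435/m(s(3)) = -435/((-192*3³)) = -435/((-192*27)) = -435/((-24*216)) = -435/(-5184) = -435*(-1/5184) = 145/1728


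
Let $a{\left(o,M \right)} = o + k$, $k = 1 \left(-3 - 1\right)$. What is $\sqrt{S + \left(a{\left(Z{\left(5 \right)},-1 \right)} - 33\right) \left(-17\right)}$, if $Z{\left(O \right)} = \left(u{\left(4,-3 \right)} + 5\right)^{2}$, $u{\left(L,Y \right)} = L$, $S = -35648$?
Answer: $6 i \sqrt{1011} \approx 190.78 i$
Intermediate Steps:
$Z{\left(O \right)} = 81$ ($Z{\left(O \right)} = \left(4 + 5\right)^{2} = 9^{2} = 81$)
$k = -4$ ($k = 1 \left(-4\right) = -4$)
$a{\left(o,M \right)} = -4 + o$ ($a{\left(o,M \right)} = o - 4 = -4 + o$)
$\sqrt{S + \left(a{\left(Z{\left(5 \right)},-1 \right)} - 33\right) \left(-17\right)} = \sqrt{-35648 + \left(\left(-4 + 81\right) - 33\right) \left(-17\right)} = \sqrt{-35648 + \left(77 - 33\right) \left(-17\right)} = \sqrt{-35648 + 44 \left(-17\right)} = \sqrt{-35648 - 748} = \sqrt{-36396} = 6 i \sqrt{1011}$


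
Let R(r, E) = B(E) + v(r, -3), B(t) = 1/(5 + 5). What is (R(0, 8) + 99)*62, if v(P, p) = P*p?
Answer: 30721/5 ≈ 6144.2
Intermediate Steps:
B(t) = ⅒ (B(t) = 1/10 = ⅒)
R(r, E) = ⅒ - 3*r (R(r, E) = ⅒ + r*(-3) = ⅒ - 3*r)
(R(0, 8) + 99)*62 = ((⅒ - 3*0) + 99)*62 = ((⅒ + 0) + 99)*62 = (⅒ + 99)*62 = (991/10)*62 = 30721/5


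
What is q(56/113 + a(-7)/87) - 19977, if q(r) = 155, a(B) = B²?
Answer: -19822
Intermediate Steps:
q(56/113 + a(-7)/87) - 19977 = 155 - 19977 = -19822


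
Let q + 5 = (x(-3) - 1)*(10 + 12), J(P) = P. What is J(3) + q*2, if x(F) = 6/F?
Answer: -139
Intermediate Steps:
q = -71 (q = -5 + (6/(-3) - 1)*(10 + 12) = -5 + (6*(-⅓) - 1)*22 = -5 + (-2 - 1)*22 = -5 - 3*22 = -5 - 66 = -71)
J(3) + q*2 = 3 - 71*2 = 3 - 142 = -139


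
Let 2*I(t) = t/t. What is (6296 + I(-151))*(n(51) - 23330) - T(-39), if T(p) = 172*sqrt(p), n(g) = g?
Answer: -293152447/2 - 172*I*sqrt(39) ≈ -1.4658e+8 - 1074.1*I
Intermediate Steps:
I(t) = 1/2 (I(t) = (t/t)/2 = (1/2)*1 = 1/2)
(6296 + I(-151))*(n(51) - 23330) - T(-39) = (6296 + 1/2)*(51 - 23330) - 172*sqrt(-39) = (12593/2)*(-23279) - 172*I*sqrt(39) = -293152447/2 - 172*I*sqrt(39)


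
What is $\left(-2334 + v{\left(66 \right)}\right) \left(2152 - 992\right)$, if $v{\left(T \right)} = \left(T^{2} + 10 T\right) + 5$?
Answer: $3116920$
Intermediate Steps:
$v{\left(T \right)} = 5 + T^{2} + 10 T$
$\left(-2334 + v{\left(66 \right)}\right) \left(2152 - 992\right) = \left(-2334 + \left(5 + 66^{2} + 10 \cdot 66\right)\right) \left(2152 - 992\right) = \left(-2334 + \left(5 + 4356 + 660\right)\right) 1160 = \left(-2334 + 5021\right) 1160 = 2687 \cdot 1160 = 3116920$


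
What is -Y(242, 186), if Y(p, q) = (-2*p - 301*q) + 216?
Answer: 56254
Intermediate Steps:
Y(p, q) = 216 - 301*q - 2*p (Y(p, q) = (-301*q - 2*p) + 216 = 216 - 301*q - 2*p)
-Y(242, 186) = -(216 - 301*186 - 2*242) = -(216 - 55986 - 484) = -1*(-56254) = 56254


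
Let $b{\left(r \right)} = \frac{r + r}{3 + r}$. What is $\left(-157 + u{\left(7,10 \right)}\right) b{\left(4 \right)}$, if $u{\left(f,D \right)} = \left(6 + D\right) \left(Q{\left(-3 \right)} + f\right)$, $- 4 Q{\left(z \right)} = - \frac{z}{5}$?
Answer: $- \frac{1896}{35} \approx -54.171$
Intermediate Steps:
$b{\left(r \right)} = \frac{2 r}{3 + r}$
$Q{\left(z \right)} = \frac{z}{20}$ ($Q{\left(z \right)} = - \frac{\left(-1\right) \frac{z}{5}}{4} = - \frac{\left(- \frac{1}{5}\right) z}{4} = \frac{z}{20}$)
$u{\left(f,D \right)} = \left(6 + D\right) \left(- \frac{3}{20} + f\right)$ ($u{\left(f,D \right)} = \left(6 + D\right) \left(\frac{1}{20} \left(-3\right) + f\right) = \left(6 + D\right) \left(- \frac{3}{20} + f\right)$)
$\left(-157 + u{\left(7,10 \right)}\right) b{\left(4 \right)} = \left(-157 + \left(- \frac{9}{10} + 6 \cdot 7 - \frac{3}{2} + 10 \cdot 7\right)\right) 2 \cdot 4 \frac{1}{3 + 4} = \left(-157 + \left(- \frac{9}{10} + 42 - \frac{3}{2} + 70\right)\right) 2 \cdot 4 \cdot \frac{1}{7} = \left(-157 + \frac{548}{5}\right) 2 \cdot 4 \cdot \frac{1}{7} = \left(- \frac{237}{5}\right) \frac{8}{7} = - \frac{1896}{35}$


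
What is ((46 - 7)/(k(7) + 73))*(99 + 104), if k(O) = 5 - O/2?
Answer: 15834/149 ≈ 106.27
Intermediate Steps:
k(O) = 5 - O/2
((46 - 7)/(k(7) + 73))*(99 + 104) = ((46 - 7)/((5 - ½*7) + 73))*(99 + 104) = (39/((5 - 7/2) + 73))*203 = (39/(3/2 + 73))*203 = (39/(149/2))*203 = (39*(2/149))*203 = (78/149)*203 = 15834/149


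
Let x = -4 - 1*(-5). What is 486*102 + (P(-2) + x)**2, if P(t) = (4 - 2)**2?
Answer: 49597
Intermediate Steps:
P(t) = 4 (P(t) = 2**2 = 4)
x = 1 (x = -4 + 5 = 1)
486*102 + (P(-2) + x)**2 = 486*102 + (4 + 1)**2 = 49572 + 5**2 = 49572 + 25 = 49597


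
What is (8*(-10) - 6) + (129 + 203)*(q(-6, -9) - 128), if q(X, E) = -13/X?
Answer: -125588/3 ≈ -41863.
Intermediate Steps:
(8*(-10) - 6) + (129 + 203)*(q(-6, -9) - 128) = (8*(-10) - 6) + (129 + 203)*(-13/(-6) - 128) = (-80 - 6) + 332*(-13*(-1/6) - 128) = -86 + 332*(13/6 - 128) = -86 + 332*(-755/6) = -86 - 125330/3 = -125588/3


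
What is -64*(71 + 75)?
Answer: -9344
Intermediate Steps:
-64*(71 + 75) = -64*146 = -9344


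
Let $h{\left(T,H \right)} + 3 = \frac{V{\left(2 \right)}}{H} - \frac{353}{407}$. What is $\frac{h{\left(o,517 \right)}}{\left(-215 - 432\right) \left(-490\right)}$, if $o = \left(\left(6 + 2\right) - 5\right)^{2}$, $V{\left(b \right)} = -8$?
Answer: $- \frac{37137}{3032233435} \approx -1.2247 \cdot 10^{-5}$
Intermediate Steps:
$o = 9$ ($o = \left(8 - 5\right)^{2} = 3^{2} = 9$)
$h{\left(T,H \right)} = - \frac{1574}{407} - \frac{8}{H}$ ($h{\left(T,H \right)} = -3 - \left(\frac{353}{407} + \frac{8}{H}\right) = - \frac{1574}{407} - \frac{8}{H}$)
$\frac{h{\left(o,517 \right)}}{\left(-215 - 432\right) \left(-490\right)} = \frac{- \frac{1574}{407} - \frac{8}{517}}{\left(-215 - 432\right) \left(-490\right)} = \frac{- \frac{1574}{407} - \frac{8}{517}}{\left(-647\right) \left(-490\right)} = \frac{- \frac{1574}{407} - \frac{8}{517}}{317030} = \left(- \frac{74274}{19129}\right) \frac{1}{317030} = - \frac{37137}{3032233435}$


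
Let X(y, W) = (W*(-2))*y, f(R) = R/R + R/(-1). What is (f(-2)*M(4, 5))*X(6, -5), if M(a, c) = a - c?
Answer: -180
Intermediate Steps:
f(R) = 1 - R (f(R) = 1 + R*(-1) = 1 - R)
X(y, W) = -2*W*y (X(y, W) = (-2*W)*y = -2*W*y)
(f(-2)*M(4, 5))*X(6, -5) = ((1 - 1*(-2))*(4 - 1*5))*(-2*(-5)*6) = ((1 + 2)*(4 - 5))*60 = (3*(-1))*60 = -3*60 = -180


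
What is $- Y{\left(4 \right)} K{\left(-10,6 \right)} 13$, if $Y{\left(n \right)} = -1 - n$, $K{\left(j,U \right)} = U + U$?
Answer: $780$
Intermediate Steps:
$K{\left(j,U \right)} = 2 U$
$- Y{\left(4 \right)} K{\left(-10,6 \right)} 13 = - \left(-1 - 4\right) 2 \cdot 6 \cdot 13 = - \left(-1 - 4\right) 12 \cdot 13 = - \left(-5\right) 156 = \left(-1\right) \left(-780\right) = 780$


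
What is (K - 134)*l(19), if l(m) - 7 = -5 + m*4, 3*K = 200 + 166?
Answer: -936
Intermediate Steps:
K = 122 (K = (200 + 166)/3 = (1/3)*366 = 122)
l(m) = 2 + 4*m (l(m) = 7 + (-5 + m*4) = 7 + (-5 + 4*m) = 2 + 4*m)
(K - 134)*l(19) = (122 - 134)*(2 + 4*19) = -12*(2 + 76) = -12*78 = -936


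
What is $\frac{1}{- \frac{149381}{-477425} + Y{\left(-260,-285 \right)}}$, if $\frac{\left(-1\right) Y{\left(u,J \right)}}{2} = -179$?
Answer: $\frac{477425}{171067531} \approx 0.0027909$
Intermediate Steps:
$Y{\left(u,J \right)} = 358$ ($Y{\left(u,J \right)} = \left(-2\right) \left(-179\right) = 358$)
$\frac{1}{- \frac{149381}{-477425} + Y{\left(-260,-285 \right)}} = \frac{1}{- \frac{149381}{-477425} + 358} = \frac{1}{\left(-149381\right) \left(- \frac{1}{477425}\right) + 358} = \frac{1}{\frac{149381}{477425} + 358} = \frac{1}{\frac{171067531}{477425}} = \frac{477425}{171067531}$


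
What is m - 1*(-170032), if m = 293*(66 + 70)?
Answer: 209880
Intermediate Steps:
m = 39848 (m = 293*136 = 39848)
m - 1*(-170032) = 39848 - 1*(-170032) = 39848 + 170032 = 209880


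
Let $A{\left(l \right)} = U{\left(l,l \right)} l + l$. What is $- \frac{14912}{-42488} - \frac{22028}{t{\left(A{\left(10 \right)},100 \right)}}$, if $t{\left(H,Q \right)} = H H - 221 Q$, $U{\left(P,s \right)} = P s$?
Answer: $\frac{435820323}{1325094500} \approx 0.3289$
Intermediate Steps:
$A{\left(l \right)} = l + l^{3}$ ($A{\left(l \right)} = l l l + l = l^{2} l + l = l^{3} + l = l + l^{3}$)
$t{\left(H,Q \right)} = H^{2} - 221 Q$
$- \frac{14912}{-42488} - \frac{22028}{t{\left(A{\left(10 \right)},100 \right)}} = - \frac{14912}{-42488} - \frac{22028}{\left(10 + 10^{3}\right)^{2} - 22100} = \left(-14912\right) \left(- \frac{1}{42488}\right) - \frac{22028}{\left(10 + 1000\right)^{2} - 22100} = \frac{1864}{5311} - \frac{22028}{1010^{2} - 22100} = \frac{1864}{5311} - \frac{22028}{1020100 - 22100} = \frac{1864}{5311} - \frac{22028}{998000} = \frac{1864}{5311} - \frac{5507}{249500} = \frac{435820323}{1325094500}$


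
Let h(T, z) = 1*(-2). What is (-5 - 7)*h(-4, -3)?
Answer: 24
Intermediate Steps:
h(T, z) = -2
(-5 - 7)*h(-4, -3) = (-5 - 7)*(-2) = -12*(-2) = 24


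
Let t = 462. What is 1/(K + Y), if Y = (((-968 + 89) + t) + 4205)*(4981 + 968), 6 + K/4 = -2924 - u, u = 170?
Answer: 1/22522412 ≈ 4.4400e-8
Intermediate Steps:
K = -12400 (K = -24 + 4*(-2924 - 1*170) = -24 + 4*(-2924 - 170) = -24 + 4*(-3094) = -24 - 12376 = -12400)
Y = 22534812 (Y = (((-968 + 89) + 462) + 4205)*(4981 + 968) = ((-879 + 462) + 4205)*5949 = (-417 + 4205)*5949 = 3788*5949 = 22534812)
1/(K + Y) = 1/(-12400 + 22534812) = 1/22522412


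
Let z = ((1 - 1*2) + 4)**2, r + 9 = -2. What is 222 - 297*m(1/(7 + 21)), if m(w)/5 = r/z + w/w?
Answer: 552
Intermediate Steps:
r = -11 (r = -9 - 2 = -11)
z = 9 (z = ((1 - 2) + 4)**2 = (-1 + 4)**2 = 3**2 = 9)
m(w) = -10/9 (m(w) = 5*(-11/9 + w/w) = 5*(-11*1/9 + 1) = 5*(-11/9 + 1) = 5*(-2/9) = -10/9)
222 - 297*m(1/(7 + 21)) = 222 - 297*(-10/9) = 222 + 330 = 552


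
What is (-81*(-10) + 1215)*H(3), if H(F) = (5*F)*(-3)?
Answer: -91125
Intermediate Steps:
H(F) = -15*F
(-81*(-10) + 1215)*H(3) = (-81*(-10) + 1215)*(-15*3) = (810 + 1215)*(-45) = 2025*(-45) = -91125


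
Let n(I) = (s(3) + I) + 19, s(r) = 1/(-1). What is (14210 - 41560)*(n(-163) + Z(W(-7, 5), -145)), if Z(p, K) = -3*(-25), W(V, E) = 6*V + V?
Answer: 1914500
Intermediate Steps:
W(V, E) = 7*V
s(r) = -1
Z(p, K) = 75
n(I) = 18 + I (n(I) = (-1 + I) + 19 = 18 + I)
(14210 - 41560)*(n(-163) + Z(W(-7, 5), -145)) = (14210 - 41560)*((18 - 163) + 75) = -27350*(-145 + 75) = -27350*(-70) = 1914500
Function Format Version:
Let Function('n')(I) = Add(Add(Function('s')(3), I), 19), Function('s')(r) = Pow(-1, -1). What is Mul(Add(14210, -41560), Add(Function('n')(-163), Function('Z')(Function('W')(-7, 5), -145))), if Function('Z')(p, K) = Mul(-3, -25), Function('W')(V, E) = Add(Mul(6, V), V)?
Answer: 1914500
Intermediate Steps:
Function('W')(V, E) = Mul(7, V)
Function('s')(r) = -1
Function('Z')(p, K) = 75
Function('n')(I) = Add(18, I) (Function('n')(I) = Add(Add(-1, I), 19) = Add(18, I))
Mul(Add(14210, -41560), Add(Function('n')(-163), Function('Z')(Function('W')(-7, 5), -145))) = Mul(Add(14210, -41560), Add(Add(18, -163), 75)) = Mul(-27350, Add(-145, 75)) = Mul(-27350, -70) = 1914500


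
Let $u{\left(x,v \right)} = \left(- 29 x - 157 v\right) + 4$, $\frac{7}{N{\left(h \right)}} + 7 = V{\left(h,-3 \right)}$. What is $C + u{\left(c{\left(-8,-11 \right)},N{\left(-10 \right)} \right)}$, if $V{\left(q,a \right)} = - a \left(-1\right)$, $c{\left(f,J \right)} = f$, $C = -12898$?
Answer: $- \frac{125521}{10} \approx -12552.0$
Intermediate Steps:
$V{\left(q,a \right)} = a$
$N{\left(h \right)} = - \frac{7}{10}$ ($N{\left(h \right)} = \frac{7}{-7 - 3} = \frac{7}{-10} = 7 \left(- \frac{1}{10}\right) = - \frac{7}{10}$)
$u{\left(x,v \right)} = 4 - 157 v - 29 x$ ($u{\left(x,v \right)} = \left(- 157 v - 29 x\right) + 4 = 4 - 157 v - 29 x$)
$C + u{\left(c{\left(-8,-11 \right)},N{\left(-10 \right)} \right)} = -12898 - - \frac{3459}{10} = -12898 + \left(4 + \frac{1099}{10} + 232\right) = -12898 + \frac{3459}{10} = - \frac{125521}{10}$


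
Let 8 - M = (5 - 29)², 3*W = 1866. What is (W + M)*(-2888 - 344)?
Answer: -174528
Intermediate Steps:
W = 622 (W = (⅓)*1866 = 622)
M = -568 (M = 8 - (5 - 29)² = 8 - 1*(-24)² = 8 - 1*576 = 8 - 576 = -568)
(W + M)*(-2888 - 344) = (622 - 568)*(-2888 - 344) = 54*(-3232) = -174528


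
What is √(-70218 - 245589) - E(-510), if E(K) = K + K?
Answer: 1020 + I*√315807 ≈ 1020.0 + 561.97*I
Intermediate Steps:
E(K) = 2*K
√(-70218 - 245589) - E(-510) = √(-70218 - 245589) - 2*(-510) = √(-315807) - 1*(-1020) = I*√315807 + 1020 = 1020 + I*√315807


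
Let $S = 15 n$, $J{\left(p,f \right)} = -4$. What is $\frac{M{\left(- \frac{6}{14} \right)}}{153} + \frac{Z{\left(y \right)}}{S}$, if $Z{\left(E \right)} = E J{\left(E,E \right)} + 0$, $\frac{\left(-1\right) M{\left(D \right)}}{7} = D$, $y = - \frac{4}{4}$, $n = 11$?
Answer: $\frac{41}{935} \approx 0.04385$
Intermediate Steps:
$y = -1$ ($y = \left(-4\right) \frac{1}{4} = -1$)
$M{\left(D \right)} = - 7 D$
$Z{\left(E \right)} = - 4 E$ ($Z{\left(E \right)} = E \left(-4\right) + 0 = - 4 E + 0 = - 4 E$)
$S = 165$ ($S = 15 \cdot 11 = 165$)
$\frac{M{\left(- \frac{6}{14} \right)}}{153} + \frac{Z{\left(y \right)}}{S} = \frac{\left(-7\right) \left(- \frac{6}{14}\right)}{153} + \frac{\left(-4\right) \left(-1\right)}{165} = - 7 \left(\left(-6\right) \frac{1}{14}\right) \frac{1}{153} + 4 \cdot \frac{1}{165} = \left(-7\right) \left(- \frac{3}{7}\right) \frac{1}{153} + \frac{4}{165} = 3 \cdot \frac{1}{153} + \frac{4}{165} = \frac{1}{51} + \frac{4}{165} = \frac{41}{935}$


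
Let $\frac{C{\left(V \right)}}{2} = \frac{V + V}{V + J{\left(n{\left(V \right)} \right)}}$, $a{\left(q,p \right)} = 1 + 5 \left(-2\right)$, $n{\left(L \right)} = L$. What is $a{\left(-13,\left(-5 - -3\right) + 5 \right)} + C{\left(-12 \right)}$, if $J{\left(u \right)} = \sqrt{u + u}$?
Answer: $- \frac{39}{7} + \frac{4 i \sqrt{6}}{7} \approx -5.5714 + 1.3997 i$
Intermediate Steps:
$a{\left(q,p \right)} = -9$ ($a{\left(q,p \right)} = 1 - 10 = -9$)
$J{\left(u \right)} = \sqrt{2} \sqrt{u}$ ($J{\left(u \right)} = \sqrt{2 u} = \sqrt{2} \sqrt{u}$)
$C{\left(V \right)} = \frac{4 V}{V + \sqrt{2} \sqrt{V}}$ ($C{\left(V \right)} = 2 \frac{V + V}{V + \sqrt{2} \sqrt{V}} = 2 \frac{2 V}{V + \sqrt{2} \sqrt{V}} = \frac{4 V}{V + \sqrt{2} \sqrt{V}}$)
$a{\left(-13,\left(-5 - -3\right) + 5 \right)} + C{\left(-12 \right)} = -9 + 4 \left(-12\right) \frac{1}{-12 + \sqrt{2} \sqrt{-12}} = -9 + 4 \left(-12\right) \frac{1}{-12 + \sqrt{2} \cdot 2 i \sqrt{3}} = -9 + 4 \left(-12\right) \frac{1}{-12 + 2 i \sqrt{6}} = -9 - \frac{48}{-12 + 2 i \sqrt{6}}$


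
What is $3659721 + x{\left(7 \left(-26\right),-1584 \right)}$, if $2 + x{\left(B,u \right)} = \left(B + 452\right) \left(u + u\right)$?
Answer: $2804359$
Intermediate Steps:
$x{\left(B,u \right)} = -2 + 2 u \left(452 + B\right)$ ($x{\left(B,u \right)} = -2 + \left(B + 452\right) \left(u + u\right) = -2 + \left(452 + B\right) 2 u = -2 + 2 u \left(452 + B\right)$)
$3659721 + x{\left(7 \left(-26\right),-1584 \right)} = 3659721 + \left(-2 + 904 \left(-1584\right) + 2 \cdot 7 \left(-26\right) \left(-1584\right)\right) = 3659721 - \left(1431938 - 576576\right) = 3659721 - 855362 = 2804359$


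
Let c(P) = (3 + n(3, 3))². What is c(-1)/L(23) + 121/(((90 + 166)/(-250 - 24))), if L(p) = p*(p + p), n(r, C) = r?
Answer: -8766929/67712 ≈ -129.47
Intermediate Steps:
L(p) = 2*p² (L(p) = p*(2*p) = 2*p²)
c(P) = 36 (c(P) = (3 + 3)² = 6² = 36)
c(-1)/L(23) + 121/(((90 + 166)/(-250 - 24))) = 36/((2*23²)) + 121/(((90 + 166)/(-250 - 24))) = 36/((2*529)) + 121/((256/(-274))) = 36/1058 + 121/((256*(-1/274))) = 36*(1/1058) + 121/(-128/137) = 18/529 + 121*(-137/128) = 18/529 - 16577/128 = -8766929/67712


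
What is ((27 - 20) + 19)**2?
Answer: 676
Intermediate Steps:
((27 - 20) + 19)**2 = (7 + 19)**2 = 26**2 = 676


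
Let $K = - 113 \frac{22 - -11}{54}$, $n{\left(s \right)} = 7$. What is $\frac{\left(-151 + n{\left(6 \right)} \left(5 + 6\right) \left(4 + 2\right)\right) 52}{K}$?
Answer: $- \frac{291096}{1243} \approx -234.19$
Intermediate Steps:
$K = - \frac{1243}{18}$ ($K = - 113 \left(22 + 11\right) \frac{1}{54} = - 113 \cdot 33 \cdot \frac{1}{54} = \left(-113\right) \frac{11}{18} = - \frac{1243}{18} \approx -69.056$)
$\frac{\left(-151 + n{\left(6 \right)} \left(5 + 6\right) \left(4 + 2\right)\right) 52}{K} = \frac{\left(-151 + 7 \left(5 + 6\right) \left(4 + 2\right)\right) 52}{- \frac{1243}{18}} = \left(-151 + 7 \cdot 11 \cdot 6\right) 52 \left(- \frac{18}{1243}\right) = \left(-151 + 7 \cdot 66\right) 52 \left(- \frac{18}{1243}\right) = \left(-151 + 462\right) 52 \left(- \frac{18}{1243}\right) = 311 \cdot 52 \left(- \frac{18}{1243}\right) = 16172 \left(- \frac{18}{1243}\right) = - \frac{291096}{1243}$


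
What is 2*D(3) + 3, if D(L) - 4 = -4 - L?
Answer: -3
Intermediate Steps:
D(L) = -L (D(L) = 4 + (-4 - L) = -L)
2*D(3) + 3 = 2*(-1*3) + 3 = 2*(-3) + 3 = -6 + 3 = -3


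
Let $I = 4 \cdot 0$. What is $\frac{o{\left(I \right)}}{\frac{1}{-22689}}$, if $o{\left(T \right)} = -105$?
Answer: $2382345$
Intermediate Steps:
$I = 0$
$\frac{o{\left(I \right)}}{\frac{1}{-22689}} = - \frac{105}{\frac{1}{-22689}} = - \frac{105}{- \frac{1}{22689}} = \left(-105\right) \left(-22689\right) = 2382345$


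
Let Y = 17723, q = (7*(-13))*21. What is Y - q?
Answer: 19634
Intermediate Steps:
q = -1911 (q = -91*21 = -1911)
Y - q = 17723 - 1*(-1911) = 17723 + 1911 = 19634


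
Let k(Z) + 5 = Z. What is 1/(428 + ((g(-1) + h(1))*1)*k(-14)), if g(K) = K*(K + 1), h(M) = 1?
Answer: 1/409 ≈ 0.0024450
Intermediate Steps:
k(Z) = -5 + Z
g(K) = K*(1 + K)
1/(428 + ((g(-1) + h(1))*1)*k(-14)) = 1/(428 + ((-(1 - 1) + 1)*1)*(-5 - 14)) = 1/(428 + ((-1*0 + 1)*1)*(-19)) = 1/(428 + ((0 + 1)*1)*(-19)) = 1/(428 + (1*1)*(-19)) = 1/(428 + 1*(-19)) = 1/(428 - 19) = 1/409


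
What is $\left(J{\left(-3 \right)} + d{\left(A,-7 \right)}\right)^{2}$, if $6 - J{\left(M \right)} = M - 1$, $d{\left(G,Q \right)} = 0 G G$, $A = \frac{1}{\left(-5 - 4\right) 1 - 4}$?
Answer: $100$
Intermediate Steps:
$A = - \frac{1}{13}$ ($A = \frac{1}{\left(-9\right) 1 - 4} = \frac{1}{-9 - 4} = \frac{1}{-13} = - \frac{1}{13} \approx -0.076923$)
$d{\left(G,Q \right)} = 0$ ($d{\left(G,Q \right)} = 0 G = 0$)
$J{\left(M \right)} = 7 - M$ ($J{\left(M \right)} = 6 - \left(M - 1\right) = 6 - \left(-1 + M\right) = 7 - M$)
$\left(J{\left(-3 \right)} + d{\left(A,-7 \right)}\right)^{2} = \left(\left(7 - -3\right) + 0\right)^{2} = \left(\left(7 + 3\right) + 0\right)^{2} = \left(10 + 0\right)^{2} = 10^{2} = 100$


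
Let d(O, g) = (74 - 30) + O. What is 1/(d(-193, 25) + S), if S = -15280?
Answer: -1/15429 ≈ -6.4813e-5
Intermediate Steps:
d(O, g) = 44 + O
1/(d(-193, 25) + S) = 1/((44 - 193) - 15280) = 1/(-149 - 15280) = 1/(-15429) = -1/15429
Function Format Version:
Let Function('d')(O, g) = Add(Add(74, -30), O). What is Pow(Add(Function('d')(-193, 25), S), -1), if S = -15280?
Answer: Rational(-1, 15429) ≈ -6.4813e-5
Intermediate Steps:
Function('d')(O, g) = Add(44, O)
Pow(Add(Function('d')(-193, 25), S), -1) = Pow(Add(Add(44, -193), -15280), -1) = Pow(Add(-149, -15280), -1) = Pow(-15429, -1) = Rational(-1, 15429)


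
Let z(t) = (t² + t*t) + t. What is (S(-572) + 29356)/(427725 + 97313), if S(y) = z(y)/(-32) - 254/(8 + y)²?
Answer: 88717712/5219140239 ≈ 0.016999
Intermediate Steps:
z(t) = t + 2*t² (z(t) = (t² + t²) + t = 2*t² + t = t + 2*t²)
S(y) = -254/(8 + y)² - y*(1 + 2*y)/32 (S(y) = (y*(1 + 2*y))/(-32) - 254/(8 + y)² = (y*(1 + 2*y))*(-1/32) - 254/(8 + y)² = -y*(1 + 2*y)/32 - 254/(8 + y)² = -254/(8 + y)² - y*(1 + 2*y)/32)
(S(-572) + 29356)/(427725 + 97313) = ((-254/(8 - 572)² - 1/16*(-572)² - 1/32*(-572)) + 29356)/(427725 + 97313) = ((-254/(-564)² - 1/16*327184 + 143/8) + 29356)/525038 = ((-254*1/318096 - 20449 + 143/8) + 29356)*(1/525038) = ((-127/159048 - 20449 + 143/8) + 29356)*(1/525038) = (-406191212/19881 + 29356)*(1/525038) = (177435424/19881)*(1/525038) = 88717712/5219140239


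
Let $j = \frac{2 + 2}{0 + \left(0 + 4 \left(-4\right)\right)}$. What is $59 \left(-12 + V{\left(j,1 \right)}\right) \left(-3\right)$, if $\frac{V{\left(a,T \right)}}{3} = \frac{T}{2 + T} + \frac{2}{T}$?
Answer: $885$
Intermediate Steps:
$j = - \frac{1}{4}$ ($j = \frac{4}{0 + \left(0 - 16\right)} = \frac{4}{0 - 16} = \frac{4}{-16} = 4 \left(- \frac{1}{16}\right) = - \frac{1}{4} \approx -0.25$)
$V{\left(a,T \right)} = \frac{6}{T} + \frac{3 T}{2 + T}$ ($V{\left(a,T \right)} = 3 \left(\frac{T}{2 + T} + \frac{2}{T}\right) = 3 \left(\frac{2}{T} + \frac{T}{2 + T}\right) = \frac{6}{T} + \frac{3 T}{2 + T}$)
$59 \left(-12 + V{\left(j,1 \right)}\right) \left(-3\right) = 59 \left(-12 + \frac{3 \left(4 + 1^{2} + 2 \cdot 1\right)}{1 \left(2 + 1\right)}\right) \left(-3\right) = 59 \left(-12 + 3 \cdot 1 \cdot \frac{1}{3} \left(4 + 1 + 2\right)\right) \left(-3\right) = 59 \left(-12 + 3 \cdot 1 \cdot \frac{1}{3} \cdot 7\right) \left(-3\right) = 59 \left(-12 + 7\right) \left(-3\right) = 59 \left(\left(-5\right) \left(-3\right)\right) = 59 \cdot 15 = 885$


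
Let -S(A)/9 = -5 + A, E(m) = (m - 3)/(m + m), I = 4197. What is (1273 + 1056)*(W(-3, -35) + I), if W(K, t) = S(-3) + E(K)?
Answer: 9944830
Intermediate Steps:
E(m) = (-3 + m)/(2*m) (E(m) = (-3 + m)/((2*m)) = (-3 + m)*(1/(2*m)) = (-3 + m)/(2*m))
S(A) = 45 - 9*A (S(A) = -9*(-5 + A) = 45 - 9*A)
W(K, t) = 72 + (-3 + K)/(2*K) (W(K, t) = (45 - 9*(-3)) + (-3 + K)/(2*K) = (45 + 27) + (-3 + K)/(2*K) = 72 + (-3 + K)/(2*K))
(1273 + 1056)*(W(-3, -35) + I) = (1273 + 1056)*((½)*(-3 + 145*(-3))/(-3) + 4197) = 2329*((½)*(-⅓)*(-3 - 435) + 4197) = 2329*((½)*(-⅓)*(-438) + 4197) = 2329*(73 + 4197) = 2329*4270 = 9944830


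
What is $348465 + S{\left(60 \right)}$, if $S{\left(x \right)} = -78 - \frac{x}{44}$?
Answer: $\frac{3832242}{11} \approx 3.4839 \cdot 10^{5}$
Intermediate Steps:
$S{\left(x \right)} = -78 - \frac{x}{44}$ ($S{\left(x \right)} = -78 - x \frac{1}{44} = -78 - \frac{x}{44}$)
$348465 + S{\left(60 \right)} = 348465 - \frac{873}{11} = \frac{3832242}{11}$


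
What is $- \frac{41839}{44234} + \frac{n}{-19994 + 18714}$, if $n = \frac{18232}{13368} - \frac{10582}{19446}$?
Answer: $- \frac{9069653596459}{9582342414960} \approx -0.9465$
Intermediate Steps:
$n = \frac{4439152}{5415711}$ ($n = 18232 \cdot \frac{1}{13368} - \frac{5291}{9723} = \frac{2279}{1671} - \frac{5291}{9723} = \frac{4439152}{5415711} \approx 0.81968$)
$- \frac{41839}{44234} + \frac{n}{-19994 + 18714} = - \frac{41839}{44234} + \frac{4439152}{5415711 \left(-19994 + 18714\right)} = \left(-41839\right) \frac{1}{44234} + \frac{4439152}{5415711 \left(-1280\right)} = - \frac{41839}{44234} + \frac{4439152}{5415711} \left(- \frac{1}{1280}\right) = - \frac{41839}{44234} - \frac{277447}{433256880} = - \frac{9069653596459}{9582342414960}$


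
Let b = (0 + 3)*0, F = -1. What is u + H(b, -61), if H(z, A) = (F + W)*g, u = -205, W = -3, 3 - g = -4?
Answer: -233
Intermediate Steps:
g = 7 (g = 3 - 1*(-4) = 3 + 4 = 7)
b = 0 (b = 3*0 = 0)
H(z, A) = -28 (H(z, A) = (-1 - 3)*7 = -4*7 = -28)
u + H(b, -61) = -205 - 28 = -233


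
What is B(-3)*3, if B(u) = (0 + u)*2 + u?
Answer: -27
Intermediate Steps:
B(u) = 3*u (B(u) = u*2 + u = 2*u + u = 3*u)
B(-3)*3 = (3*(-3))*3 = -9*3 = -27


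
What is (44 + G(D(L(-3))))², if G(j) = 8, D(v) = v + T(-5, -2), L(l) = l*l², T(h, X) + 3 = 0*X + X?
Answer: 2704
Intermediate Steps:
T(h, X) = -3 + X (T(h, X) = -3 + (0*X + X) = -3 + (0 + X) = -3 + X)
L(l) = l³
D(v) = -5 + v (D(v) = v + (-3 - 2) = v - 5 = -5 + v)
(44 + G(D(L(-3))))² = (44 + 8)² = 52² = 2704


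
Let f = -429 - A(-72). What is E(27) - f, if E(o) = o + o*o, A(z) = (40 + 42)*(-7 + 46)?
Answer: 4383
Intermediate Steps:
A(z) = 3198 (A(z) = 82*39 = 3198)
E(o) = o + o²
f = -3627 (f = -429 - 1*3198 = -429 - 3198 = -3627)
E(27) - f = 27*(1 + 27) - 1*(-3627) = 27*28 + 3627 = 756 + 3627 = 4383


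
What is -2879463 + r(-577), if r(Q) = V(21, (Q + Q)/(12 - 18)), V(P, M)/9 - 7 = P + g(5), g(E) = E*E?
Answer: -2878986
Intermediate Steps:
g(E) = E**2
V(P, M) = 288 + 9*P (V(P, M) = 63 + 9*(P + 5**2) = 63 + 9*(P + 25) = 63 + 9*(25 + P) = 63 + (225 + 9*P) = 288 + 9*P)
r(Q) = 477 (r(Q) = 288 + 9*21 = 288 + 189 = 477)
-2879463 + r(-577) = -2879463 + 477 = -2878986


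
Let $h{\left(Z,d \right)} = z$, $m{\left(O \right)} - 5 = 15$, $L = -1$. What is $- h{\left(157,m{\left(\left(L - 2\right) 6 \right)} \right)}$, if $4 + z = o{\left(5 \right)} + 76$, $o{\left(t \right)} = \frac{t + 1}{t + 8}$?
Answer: $- \frac{942}{13} \approx -72.462$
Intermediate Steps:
$m{\left(O \right)} = 20$ ($m{\left(O \right)} = 5 + 15 = 20$)
$o{\left(t \right)} = \frac{1 + t}{8 + t}$
$z = \frac{942}{13}$ ($z = -4 + \left(\frac{1 + 5}{8 + 5} + 76\right) = -4 + \left(\frac{1}{13} \cdot 6 + 76\right) = -4 + \left(\frac{6}{13} + 76\right) = -4 + \frac{994}{13} = \frac{942}{13} \approx 72.462$)
$h{\left(Z,d \right)} = \frac{942}{13}$
$- h{\left(157,m{\left(\left(L - 2\right) 6 \right)} \right)} = \left(-1\right) \frac{942}{13} = - \frac{942}{13}$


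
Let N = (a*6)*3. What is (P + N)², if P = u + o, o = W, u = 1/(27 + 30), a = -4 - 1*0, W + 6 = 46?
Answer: 3323329/3249 ≈ 1022.9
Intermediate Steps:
W = 40 (W = -6 + 46 = 40)
a = -4 (a = -4 + 0 = -4)
u = 1/57 ≈ 0.017544
N = -72 (N = -4*6*3 = -24*3 = -72)
o = 40
P = 2281/57 (P = 1/57 + 40 = 2281/57 ≈ 40.018)
(P + N)² = (2281/57 - 72)² = (-1823/57)² = 3323329/3249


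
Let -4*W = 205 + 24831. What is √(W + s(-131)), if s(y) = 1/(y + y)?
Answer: I*√429643058/262 ≈ 79.114*I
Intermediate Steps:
s(y) = 1/(2*y)
W = -6259 (W = -(205 + 24831)/4 = -¼*25036 = -6259)
√(W + s(-131)) = √(-6259 + (½)/(-131)) = √(-6259 + (½)*(-1/131)) = √(-6259 - 1/262) = √(-1639859/262) = I*√429643058/262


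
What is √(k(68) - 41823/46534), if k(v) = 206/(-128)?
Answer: I*√86898452479/186136 ≈ 1.5837*I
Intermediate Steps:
k(v) = -103/64 (k(v) = 206*(-1/128) = -103/64)
√(k(68) - 41823/46534) = √(-103/64 - 41823/46534) = √(-3734837/1489088) = I*√86898452479/186136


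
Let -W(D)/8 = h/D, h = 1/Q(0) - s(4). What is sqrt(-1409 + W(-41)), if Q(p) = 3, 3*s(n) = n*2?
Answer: I*sqrt(21323649)/123 ≈ 37.543*I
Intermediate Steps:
s(n) = 2*n/3 (s(n) = (n*2)/3 = (2*n)/3 = 2*n/3)
h = -7/3 (h = 1/3 - 2*4/3 = 1/3 - 1*8/3 = 1/3 - 8/3 = -7/3 ≈ -2.3333)
W(D) = 56/(3*D) (W(D) = -(-56)/(3*D) = 56/(3*D))
sqrt(-1409 + W(-41)) = sqrt(-1409 + (56/3)/(-41)) = sqrt(-1409 + (56/3)*(-1/41)) = sqrt(-1409 - 56/123) = sqrt(-173363/123) = I*sqrt(21323649)/123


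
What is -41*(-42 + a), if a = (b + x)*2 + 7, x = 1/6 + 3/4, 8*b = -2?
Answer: 4141/3 ≈ 1380.3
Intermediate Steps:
b = -¼ (b = (⅛)*(-2) = -¼ ≈ -0.25000)
x = 11/12 (x = 1*(⅙) + 3*(¼) = ⅙ + ¾ = 11/12 ≈ 0.91667)
a = 25/3 (a = (-¼ + 11/12)*2 + 7 = (⅔)*2 + 7 = 4/3 + 7 = 25/3 ≈ 8.3333)
-41*(-42 + a) = -41*(-42 + 25/3) = -41*(-101/3) = 4141/3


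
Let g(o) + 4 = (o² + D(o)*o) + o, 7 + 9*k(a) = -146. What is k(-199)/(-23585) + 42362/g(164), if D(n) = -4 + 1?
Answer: 499779679/313255970 ≈ 1.5954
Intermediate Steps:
k(a) = -17 (k(a) = -7/9 + (⅑)*(-146) = -7/9 - 146/9 = -17)
D(n) = -3
g(o) = -4 + o² - 2*o (g(o) = -4 + ((o² - 3*o) + o) = -4 + (o² - 2*o) = -4 + o² - 2*o)
k(-199)/(-23585) + 42362/g(164) = -17/(-23585) + 42362/(-4 + 164² - 2*164) = -17*(-1/23585) + 42362/(-4 + 26896 - 328) = 17/23585 + 42362/26564 = 17/23585 + 42362*(1/26564) = 17/23585 + 21181/13282 = 499779679/313255970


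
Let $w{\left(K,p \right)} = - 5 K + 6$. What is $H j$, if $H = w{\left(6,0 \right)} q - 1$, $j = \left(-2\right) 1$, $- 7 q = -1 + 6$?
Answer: $- \frac{226}{7} \approx -32.286$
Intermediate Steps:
$w{\left(K,p \right)} = 6 - 5 K$
$q = - \frac{5}{7}$ ($q = - \frac{-1 + 6}{7} = \left(- \frac{1}{7}\right) 5 = - \frac{5}{7} \approx -0.71429$)
$j = -2$
$H = \frac{113}{7}$ ($H = \left(6 - 30\right) \left(- \frac{5}{7}\right) - 1 = \left(-24\right) \left(- \frac{5}{7}\right) - 1 = \frac{120}{7} - 1 = \frac{113}{7} \approx 16.143$)
$H j = \frac{113}{7} \left(-2\right) = - \frac{226}{7}$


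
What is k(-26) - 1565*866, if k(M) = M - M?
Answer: -1355290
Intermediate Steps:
k(M) = 0
k(-26) - 1565*866 = 0 - 1565*866 = 0 - 1355290 = -1355290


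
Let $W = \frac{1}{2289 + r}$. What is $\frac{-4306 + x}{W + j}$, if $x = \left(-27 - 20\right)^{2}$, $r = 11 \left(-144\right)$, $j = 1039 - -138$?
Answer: $- \frac{1478385}{829786} \approx -1.7816$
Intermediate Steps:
$j = 1177$ ($j = 1039 + 138 = 1177$)
$r = -1584$
$W = \frac{1}{705}$ ($W = \frac{1}{2289 - 1584} = \frac{1}{705} \approx 0.0014184$)
$x = 2209$ ($x = \left(-47\right)^{2} = 2209$)
$\frac{-4306 + x}{W + j} = \frac{-4306 + 2209}{\frac{1}{705} + 1177} = - \frac{2097}{\frac{829786}{705}} = \left(-2097\right) \frac{705}{829786} = - \frac{1478385}{829786}$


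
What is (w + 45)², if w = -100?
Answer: 3025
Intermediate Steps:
(w + 45)² = (-100 + 45)² = (-55)² = 3025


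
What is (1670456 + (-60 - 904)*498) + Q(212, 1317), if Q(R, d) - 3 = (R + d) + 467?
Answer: 1192383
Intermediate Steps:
Q(R, d) = 470 + R + d (Q(R, d) = 3 + ((R + d) + 467) = 3 + (467 + R + d) = 470 + R + d)
(1670456 + (-60 - 904)*498) + Q(212, 1317) = (1670456 + (-60 - 904)*498) + (470 + 212 + 1317) = (1670456 - 964*498) + 1999 = (1670456 - 480072) + 1999 = 1190384 + 1999 = 1192383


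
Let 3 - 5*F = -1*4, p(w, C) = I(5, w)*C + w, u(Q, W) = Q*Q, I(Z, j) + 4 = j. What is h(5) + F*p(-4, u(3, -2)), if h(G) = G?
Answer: -507/5 ≈ -101.40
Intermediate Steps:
I(Z, j) = -4 + j
u(Q, W) = Q**2
p(w, C) = w + C*(-4 + w) (p(w, C) = (-4 + w)*C + w = C*(-4 + w) + w = w + C*(-4 + w))
F = 7/5 (F = 3/5 - (-1)*4/5 = 3/5 - 1/5*(-4) = 3/5 + 4/5 = 7/5 ≈ 1.4000)
h(5) + F*p(-4, u(3, -2)) = 5 + 7*(-4 + 3**2*(-4 - 4))/5 = 5 + 7*(-4 + 9*(-8))/5 = 5 + 7*(-4 - 72)/5 = 5 + (7/5)*(-76) = 5 - 532/5 = -507/5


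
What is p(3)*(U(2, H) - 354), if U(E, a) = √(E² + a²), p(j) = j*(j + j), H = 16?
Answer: -6372 + 36*√65 ≈ -6081.8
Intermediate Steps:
p(j) = 2*j² (p(j) = j*(2*j) = 2*j²)
p(3)*(U(2, H) - 354) = (2*3²)*(√(2² + 16²) - 354) = (2*9)*(√(4 + 256) - 354) = 18*(√260 - 354) = 18*(2*√65 - 354) = 18*(-354 + 2*√65) = -6372 + 36*√65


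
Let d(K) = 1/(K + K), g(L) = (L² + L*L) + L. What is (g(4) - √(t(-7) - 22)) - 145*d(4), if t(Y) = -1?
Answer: 143/8 - I*√23 ≈ 17.875 - 4.7958*I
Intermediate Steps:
g(L) = L + 2*L² (g(L) = (L² + L²) + L = 2*L² + L = L + 2*L²)
d(K) = 1/(2*K)
(g(4) - √(t(-7) - 22)) - 145*d(4) = (4*(1 + 2*4) - √(-1 - 22)) - 145/(2*4) = (4*(1 + 8) - √(-23)) - 145/(2*4) = (4*9 - I*√23) - 145*⅛ = (36 - I*√23) - 145/8 = 143/8 - I*√23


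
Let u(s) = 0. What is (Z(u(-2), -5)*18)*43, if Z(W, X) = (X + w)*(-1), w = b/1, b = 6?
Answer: -774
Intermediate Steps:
w = 6 (w = 6/1 = 6*1 = 6)
Z(W, X) = -6 - X (Z(W, X) = (X + 6)*(-1) = (6 + X)*(-1) = -6 - X)
(Z(u(-2), -5)*18)*43 = ((-6 - 1*(-5))*18)*43 = ((-6 + 5)*18)*43 = -1*18*43 = -18*43 = -774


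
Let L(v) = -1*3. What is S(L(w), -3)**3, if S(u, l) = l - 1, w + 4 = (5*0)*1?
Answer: -64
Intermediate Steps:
w = -4 (w = -4 + (5*0)*1 = -4 + 0*1 = -4 + 0 = -4)
L(v) = -3
S(u, l) = -1 + l
S(L(w), -3)**3 = (-1 - 3)**3 = (-4)**3 = -64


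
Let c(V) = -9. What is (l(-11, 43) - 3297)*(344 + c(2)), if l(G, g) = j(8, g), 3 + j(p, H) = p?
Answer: -1102820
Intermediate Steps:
j(p, H) = -3 + p
l(G, g) = 5 (l(G, g) = -3 + 8 = 5)
(l(-11, 43) - 3297)*(344 + c(2)) = (5 - 3297)*(344 - 9) = -3292*335 = -1102820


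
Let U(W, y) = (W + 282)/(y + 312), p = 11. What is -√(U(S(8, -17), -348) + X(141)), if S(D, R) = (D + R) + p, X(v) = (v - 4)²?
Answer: -5*√6754/3 ≈ -136.97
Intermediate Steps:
X(v) = (-4 + v)²
S(D, R) = 11 + D + R (S(D, R) = (D + R) + 11 = 11 + D + R)
U(W, y) = (282 + W)/(312 + y)
-√(U(S(8, -17), -348) + X(141)) = -√((282 + (11 + 8 - 17))/(312 - 348) + (-4 + 141)²) = -√((282 + 2)/(-36) + 137²) = -√(-1/36*284 + 18769) = -√(-71/9 + 18769) = -√(168850/9) = -5*√6754/3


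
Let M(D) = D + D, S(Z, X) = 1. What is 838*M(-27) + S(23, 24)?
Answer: -45251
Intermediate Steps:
M(D) = 2*D
838*M(-27) + S(23, 24) = 838*(2*(-27)) + 1 = 838*(-54) + 1 = -45252 + 1 = -45251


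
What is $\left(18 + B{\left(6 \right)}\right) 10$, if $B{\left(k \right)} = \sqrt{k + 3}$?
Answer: $210$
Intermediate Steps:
$B{\left(k \right)} = \sqrt{3 + k}$
$\left(18 + B{\left(6 \right)}\right) 10 = \left(18 + \sqrt{3 + 6}\right) 10 = \left(18 + \sqrt{9}\right) 10 = \left(18 + 3\right) 10 = 21 \cdot 10 = 210$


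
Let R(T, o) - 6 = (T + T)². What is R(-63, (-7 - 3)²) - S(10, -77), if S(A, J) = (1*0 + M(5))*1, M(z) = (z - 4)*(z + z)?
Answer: 15872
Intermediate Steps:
M(z) = 2*z*(-4 + z) (M(z) = (-4 + z)*(2*z) = 2*z*(-4 + z))
S(A, J) = 10 (S(A, J) = (1*0 + 2*5*(-4 + 5))*1 = (0 + 2*5*1)*1 = (0 + 10)*1 = 10*1 = 10)
R(T, o) = 6 + 4*T² (R(T, o) = 6 + (T + T)² = 6 + (2*T)² = 6 + 4*T²)
R(-63, (-7 - 3)²) - S(10, -77) = (6 + 4*(-63)²) - 1*10 = (6 + 4*3969) - 10 = (6 + 15876) - 10 = 15882 - 10 = 15872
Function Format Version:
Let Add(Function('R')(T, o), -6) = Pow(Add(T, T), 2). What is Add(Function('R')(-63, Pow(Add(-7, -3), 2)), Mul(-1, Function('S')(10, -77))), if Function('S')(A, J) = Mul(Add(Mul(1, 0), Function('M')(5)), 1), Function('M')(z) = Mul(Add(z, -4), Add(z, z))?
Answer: 15872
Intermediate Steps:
Function('M')(z) = Mul(2, z, Add(-4, z)) (Function('M')(z) = Mul(Add(-4, z), Mul(2, z)) = Mul(2, z, Add(-4, z)))
Function('S')(A, J) = 10 (Function('S')(A, J) = Mul(Add(Mul(1, 0), Mul(2, 5, Add(-4, 5))), 1) = Mul(Add(0, Mul(2, 5, 1)), 1) = Mul(Add(0, 10), 1) = Mul(10, 1) = 10)
Function('R')(T, o) = Add(6, Mul(4, Pow(T, 2))) (Function('R')(T, o) = Add(6, Pow(Add(T, T), 2)) = Add(6, Pow(Mul(2, T), 2)) = Add(6, Mul(4, Pow(T, 2))))
Add(Function('R')(-63, Pow(Add(-7, -3), 2)), Mul(-1, Function('S')(10, -77))) = Add(Add(6, Mul(4, Pow(-63, 2))), Mul(-1, 10)) = Add(Add(6, Mul(4, 3969)), -10) = Add(Add(6, 15876), -10) = Add(15882, -10) = 15872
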